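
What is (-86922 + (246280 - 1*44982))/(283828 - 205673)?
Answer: 3944/2695 ≈ 1.4635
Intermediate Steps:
(-86922 + (246280 - 1*44982))/(283828 - 205673) = (-86922 + (246280 - 44982))/78155 = (-86922 + 201298)*(1/78155) = 114376*(1/78155) = 3944/2695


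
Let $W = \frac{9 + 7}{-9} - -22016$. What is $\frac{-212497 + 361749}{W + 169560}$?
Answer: $\frac{335817}{431042} \approx 0.77908$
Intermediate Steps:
$W = \frac{198128}{9}$ ($W = 16 \left(- \frac{1}{9}\right) + 22016 = - \frac{16}{9} + 22016 = \frac{198128}{9} \approx 22014.0$)
$\frac{-212497 + 361749}{W + 169560} = \frac{-212497 + 361749}{\frac{198128}{9} + 169560} = \frac{149252}{\frac{1724168}{9}} = 149252 \cdot \frac{9}{1724168} = \frac{335817}{431042}$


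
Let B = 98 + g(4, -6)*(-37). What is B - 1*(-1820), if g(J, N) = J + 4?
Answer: 1622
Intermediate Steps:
g(J, N) = 4 + J
B = -198 (B = 98 + (4 + 4)*(-37) = 98 + 8*(-37) = 98 - 296 = -198)
B - 1*(-1820) = -198 - 1*(-1820) = -198 + 1820 = 1622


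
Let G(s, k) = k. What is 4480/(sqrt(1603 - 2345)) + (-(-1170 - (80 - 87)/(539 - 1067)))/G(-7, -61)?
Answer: -617767/32208 - 320*I*sqrt(742)/53 ≈ -19.181 - 164.47*I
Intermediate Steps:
4480/(sqrt(1603 - 2345)) + (-(-1170 - (80 - 87)/(539 - 1067)))/G(-7, -61) = 4480/(sqrt(1603 - 2345)) - (-1170 - (80 - 87)/(539 - 1067))/(-61) = 4480/(sqrt(-742)) - (-1170 - (-7)/(-528))*(-1/61) = 4480/((I*sqrt(742))) - (-1170 - (-7)*(-1)/528)*(-1/61) = 4480*(-I*sqrt(742)/742) - (-1170 - 1*7/528)*(-1/61) = -320*I*sqrt(742)/53 - (-1170 - 7/528)*(-1/61) = -320*I*sqrt(742)/53 - 1*(-617767/528)*(-1/61) = -320*I*sqrt(742)/53 + (617767/528)*(-1/61) = -320*I*sqrt(742)/53 - 617767/32208 = -617767/32208 - 320*I*sqrt(742)/53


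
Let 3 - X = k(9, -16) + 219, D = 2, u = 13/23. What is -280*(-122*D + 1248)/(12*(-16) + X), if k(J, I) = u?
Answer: 6465760/9397 ≈ 688.07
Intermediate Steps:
u = 13/23 (u = 13*(1/23) = 13/23 ≈ 0.56522)
k(J, I) = 13/23
X = -4981/23 (X = 3 - (13/23 + 219) = 3 - 1*5050/23 = 3 - 5050/23 = -4981/23 ≈ -216.57)
-280*(-122*D + 1248)/(12*(-16) + X) = -280*(-122*2 + 1248)/(12*(-16) - 4981/23) = -280*(-244 + 1248)/(-192 - 4981/23) = -281120/(-9397/23) = -281120*(-23)/9397 = -280*(-23092/9397) = 6465760/9397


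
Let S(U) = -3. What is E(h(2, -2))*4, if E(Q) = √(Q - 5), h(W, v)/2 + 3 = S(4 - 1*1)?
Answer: 4*I*√17 ≈ 16.492*I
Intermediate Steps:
h(W, v) = -12 (h(W, v) = -6 + 2*(-3) = -6 - 6 = -12)
E(Q) = √(-5 + Q)
E(h(2, -2))*4 = √(-5 - 12)*4 = √(-17)*4 = (I*√17)*4 = 4*I*√17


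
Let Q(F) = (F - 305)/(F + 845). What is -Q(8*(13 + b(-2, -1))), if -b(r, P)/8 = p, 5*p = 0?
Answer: 201/949 ≈ 0.21180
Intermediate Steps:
p = 0 (p = (⅕)*0 = 0)
b(r, P) = 0 (b(r, P) = -8*0 = 0)
Q(F) = (-305 + F)/(845 + F)
-Q(8*(13 + b(-2, -1))) = -(-305 + 8*(13 + 0))/(845 + 8*(13 + 0)) = -(-305 + 8*13)/(845 + 8*13) = -(-305 + 104)/(845 + 104) = -(-201)/949 = -1*(-201/949) = 201/949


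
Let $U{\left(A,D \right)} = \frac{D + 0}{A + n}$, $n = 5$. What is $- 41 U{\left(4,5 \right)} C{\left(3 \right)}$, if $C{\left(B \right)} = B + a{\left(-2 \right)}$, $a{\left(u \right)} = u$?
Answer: $- \frac{205}{9} \approx -22.778$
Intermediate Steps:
$U{\left(A,D \right)} = \frac{D}{5 + A}$ ($U{\left(A,D \right)} = \frac{D + 0}{A + 5} = \frac{D}{5 + A}$)
$C{\left(B \right)} = -2 + B$ ($C{\left(B \right)} = B - 2 = -2 + B$)
$- 41 U{\left(4,5 \right)} C{\left(3 \right)} = - 41 \frac{5}{5 + 4} \left(-2 + 3\right) = - 41 \cdot \frac{5}{9} \cdot 1 = - 41 \cdot 5 \cdot \frac{1}{9} \cdot 1 = \left(-41\right) \frac{5}{9} \cdot 1 = \left(- \frac{205}{9}\right) 1 = - \frac{205}{9}$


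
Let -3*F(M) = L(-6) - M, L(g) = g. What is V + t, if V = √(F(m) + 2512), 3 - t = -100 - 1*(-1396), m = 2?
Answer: -1293 + 2*√5658/3 ≈ -1242.9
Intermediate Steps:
F(M) = 2 + M/3 (F(M) = -(-6 - M)/3 = 2 + M/3)
t = -1293 (t = 3 - (-100 - 1*(-1396)) = 3 - (-100 + 1396) = 3 - 1*1296 = 3 - 1296 = -1293)
V = 2*√5658/3 (V = √((2 + (⅓)*2) + 2512) = √((2 + ⅔) + 2512) = √(8/3 + 2512) = √(7544/3) = 2*√5658/3 ≈ 50.146)
V + t = 2*√5658/3 - 1293 = -1293 + 2*√5658/3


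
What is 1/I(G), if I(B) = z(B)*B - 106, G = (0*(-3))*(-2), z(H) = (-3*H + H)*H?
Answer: -1/106 ≈ -0.0094340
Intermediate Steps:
z(H) = -2*H² (z(H) = (-2*H)*H = -2*H²)
G = 0 (G = 0*(-2) = 0)
I(B) = -106 - 2*B³ (I(B) = (-2*B²)*B - 106 = -2*B³ - 106 = -106 - 2*B³)
1/I(G) = 1/(-106 - 2*0³) = 1/(-106 - 2*0) = 1/(-106 + 0) = 1/(-106) = -1/106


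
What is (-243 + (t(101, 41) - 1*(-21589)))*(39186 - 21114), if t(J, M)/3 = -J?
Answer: 380289096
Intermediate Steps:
t(J, M) = -3*J (t(J, M) = 3*(-J) = -3*J)
(-243 + (t(101, 41) - 1*(-21589)))*(39186 - 21114) = (-243 + (-3*101 - 1*(-21589)))*(39186 - 21114) = (-243 + (-303 + 21589))*18072 = (-243 + 21286)*18072 = 21043*18072 = 380289096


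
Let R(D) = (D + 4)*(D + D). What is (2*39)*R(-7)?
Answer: 3276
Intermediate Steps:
R(D) = 2*D*(4 + D) (R(D) = (4 + D)*(2*D) = 2*D*(4 + D))
(2*39)*R(-7) = (2*39)*(2*(-7)*(4 - 7)) = 78*(2*(-7)*(-3)) = 78*42 = 3276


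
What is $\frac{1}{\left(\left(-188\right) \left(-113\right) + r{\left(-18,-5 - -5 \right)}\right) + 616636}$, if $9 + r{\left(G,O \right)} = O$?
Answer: $\frac{1}{637871} \approx 1.5677 \cdot 10^{-6}$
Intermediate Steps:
$r{\left(G,O \right)} = -9 + O$
$\frac{1}{\left(\left(-188\right) \left(-113\right) + r{\left(-18,-5 - -5 \right)}\right) + 616636} = \frac{1}{\left(\left(-188\right) \left(-113\right) - 9\right) + 616636} = \frac{1}{\left(21244 + \left(-9 + \left(-5 + 5\right)\right)\right) + 616636} = \frac{1}{\left(21244 + \left(-9 + 0\right)\right) + 616636} = \frac{1}{\left(21244 - 9\right) + 616636} = \frac{1}{21235 + 616636} = \frac{1}{637871}$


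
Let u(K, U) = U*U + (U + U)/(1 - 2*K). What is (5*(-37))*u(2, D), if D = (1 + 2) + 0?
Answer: -1295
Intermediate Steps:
D = 3 (D = 3 + 0 = 3)
u(K, U) = U² + 2*U/(1 - 2*K) (u(K, U) = U² + (2*U)/(1 - 2*K) = U² + 2*U/(1 - 2*K))
(5*(-37))*u(2, D) = (5*(-37))*(3*(-2 - 1*3 + 2*2*3)/(-1 + 2*2)) = -555*(-2 - 3 + 12)/(-1 + 4) = -555*7/3 = -185*7 = -1295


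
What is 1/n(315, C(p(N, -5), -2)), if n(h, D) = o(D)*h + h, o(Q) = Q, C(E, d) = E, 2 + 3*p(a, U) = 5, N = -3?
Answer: 1/630 ≈ 0.0015873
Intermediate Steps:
p(a, U) = 1 (p(a, U) = -⅔ + (⅓)*5 = -⅔ + 5/3 = 1)
n(h, D) = h + D*h (n(h, D) = D*h + h = h + D*h)
1/n(315, C(p(N, -5), -2)) = 1/(315*(1 + 1)) = 1/(315*2) = 1/630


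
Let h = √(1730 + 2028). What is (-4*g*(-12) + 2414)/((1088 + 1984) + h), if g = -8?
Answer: 3118080/4716713 - 1015*√3758/4716713 ≈ 0.64788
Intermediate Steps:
h = √3758 ≈ 61.303
(-4*g*(-12) + 2414)/((1088 + 1984) + h) = (-4*(-8)*(-12) + 2414)/((1088 + 1984) + √3758) = (32*(-12) + 2414)/(3072 + √3758) = (-384 + 2414)/(3072 + √3758) = 2030/(3072 + √3758)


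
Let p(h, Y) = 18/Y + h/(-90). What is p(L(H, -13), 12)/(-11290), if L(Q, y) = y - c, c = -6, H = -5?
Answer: -71/508050 ≈ -0.00013975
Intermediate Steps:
L(Q, y) = 6 + y (L(Q, y) = y - 1*(-6) = y + 6 = 6 + y)
p(h, Y) = 18/Y - h/90 (p(h, Y) = 18/Y + h*(-1/90) = 18/Y - h/90)
p(L(H, -13), 12)/(-11290) = (18/12 - (6 - 13)/90)/(-11290) = (18*(1/12) - 1/90*(-7))*(-1/11290) = (3/2 + 7/90)*(-1/11290) = (71/45)*(-1/11290) = -71/508050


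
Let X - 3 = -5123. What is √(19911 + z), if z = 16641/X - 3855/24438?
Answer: √8454492012982955/651680 ≈ 141.09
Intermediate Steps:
X = -5120 (X = 3 - 5123 = -5120)
z = -71068393/20853760 (z = 16641/(-5120) - 3855/24438 = 16641*(-1/5120) - 3855*1/24438 = -16641/5120 - 1285/8146 = -71068393/20853760 ≈ -3.4079)
√(19911 + z) = √(19911 - 71068393/20853760) = √(415148146967/20853760) = √8454492012982955/651680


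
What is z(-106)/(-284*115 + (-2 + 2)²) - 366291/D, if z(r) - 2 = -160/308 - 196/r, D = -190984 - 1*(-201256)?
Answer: -4068450333733/114092353760 ≈ -35.659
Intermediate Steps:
D = 10272 (D = -190984 + 201256 = 10272)
z(r) = 114/77 - 196/r (z(r) = 2 + (-160/308 - 196/r) = 2 + (-160*1/308 - 196/r) = 2 + (-40/77 - 196/r) = 114/77 - 196/r)
z(-106)/(-284*115 + (-2 + 2)²) - 366291/D = (114/77 - 196/(-106))/(-284*115 + (-2 + 2)²) - 366291/10272 = (114/77 - 196*(-1/106))/(-32660 + 0²) - 366291*1/10272 = (114/77 + 98/53)/(-32660 + 0) - 122097/3424 = (13588/4081)/(-32660) - 122097/3424 = (13588/4081)*(-1/32660) - 122097/3424 = -3397/33321365 - 122097/3424 = -4068450333733/114092353760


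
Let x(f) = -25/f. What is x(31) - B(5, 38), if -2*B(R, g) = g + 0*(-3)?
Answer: 564/31 ≈ 18.194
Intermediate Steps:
B(R, g) = -g/2 (B(R, g) = -(g + 0*(-3))/2 = -(g + 0)/2 = -g/2)
x(31) - B(5, 38) = -25/31 - (-1)*38/2 = -25*1/31 - 1*(-19) = -25/31 + 19 = 564/31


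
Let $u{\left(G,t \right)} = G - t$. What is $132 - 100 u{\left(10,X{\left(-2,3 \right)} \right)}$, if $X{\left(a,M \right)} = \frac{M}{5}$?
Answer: $-808$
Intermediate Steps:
$X{\left(a,M \right)} = \frac{M}{5}$ ($X{\left(a,M \right)} = M \frac{1}{5} = \frac{M}{5}$)
$132 - 100 u{\left(10,X{\left(-2,3 \right)} \right)} = 132 - 100 \left(10 - \frac{1}{5} \cdot 3\right) = 132 - 100 \left(10 - \frac{3}{5}\right) = 132 - 940 = -808$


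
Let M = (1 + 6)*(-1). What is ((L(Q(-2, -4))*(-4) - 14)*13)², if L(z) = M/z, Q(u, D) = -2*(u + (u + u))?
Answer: 207025/9 ≈ 23003.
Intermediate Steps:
Q(u, D) = -6*u (Q(u, D) = -2*(u + 2*u) = -6*u)
M = -7 (M = 7*(-1) = -7)
L(z) = -7/z
((L(Q(-2, -4))*(-4) - 14)*13)² = ((-7/((-6*(-2)))*(-4) - 14)*13)² = ((-7/12*(-4) - 14)*13)² = ((7/3 - 14)*13)² = (-35/3*13)² = (-455/3)² = 207025/9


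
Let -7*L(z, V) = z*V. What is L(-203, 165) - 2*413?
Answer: 3959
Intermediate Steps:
L(z, V) = -V*z/7 (L(z, V) = -z*V/7 = -V*z/7)
L(-203, 165) - 2*413 = -1/7*165*(-203) - 2*413 = 4785 - 1*826 = 4785 - 826 = 3959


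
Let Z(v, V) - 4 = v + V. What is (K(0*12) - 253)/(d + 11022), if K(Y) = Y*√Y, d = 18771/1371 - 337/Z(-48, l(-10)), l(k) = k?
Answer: -567594/24772073 ≈ -0.022913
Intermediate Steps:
Z(v, V) = 4 + V + v (Z(v, V) = 4 + (v + V) = 4 + (V + v) = 4 + V + v)
d = 491887/24678 (d = 18771/1371 - 337/(4 - 10 - 48) = 18771*(1/1371) - 337/(-54) = 6257/457 - 337*(-1/54) = 6257/457 + 337/54 = 491887/24678 ≈ 19.932)
K(Y) = Y^(3/2)
(K(0*12) - 253)/(d + 11022) = ((0*12)^(3/2) - 253)/(491887/24678 + 11022) = (0^(3/2) - 253)/(272492803/24678) = (0 - 253)*(24678/272492803) = -253*24678/272492803 = -567594/24772073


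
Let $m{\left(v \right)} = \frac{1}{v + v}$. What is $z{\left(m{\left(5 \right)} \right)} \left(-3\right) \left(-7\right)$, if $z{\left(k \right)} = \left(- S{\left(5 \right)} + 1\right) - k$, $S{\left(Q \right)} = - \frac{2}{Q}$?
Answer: $\frac{273}{10} \approx 27.3$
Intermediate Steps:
$m{\left(v \right)} = \frac{1}{2 v}$
$z{\left(k \right)} = \frac{7}{5} - k$ ($z{\left(k \right)} = \left(- \frac{-2}{5} + 1\right) - k = \left(\left(-1\right) \left(- \frac{2}{5}\right) + 1\right) - k = \left(\frac{2}{5} + 1\right) - k = \frac{7}{5} - k$)
$z{\left(m{\left(5 \right)} \right)} \left(-3\right) \left(-7\right) = \left(\frac{7}{5} - \frac{1}{2 \cdot 5}\right) \left(-3\right) \left(-7\right) = \left(\frac{7}{5} - \frac{1}{2} \cdot \frac{1}{5}\right) \left(-3\right) \left(-7\right) = \left(\frac{7}{5} - \frac{1}{10}\right) \left(-3\right) \left(-7\right) = \frac{13}{10} \left(-3\right) \left(-7\right) = \left(- \frac{39}{10}\right) \left(-7\right) = \frac{273}{10}$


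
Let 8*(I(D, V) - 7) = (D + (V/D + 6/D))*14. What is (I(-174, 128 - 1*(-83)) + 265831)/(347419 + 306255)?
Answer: 184809797/454957104 ≈ 0.40621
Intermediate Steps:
I(D, V) = 7 + 7*D/4 + 21/(2*D) + 7*V/(4*D) (I(D, V) = 7 + ((D + (V/D + 6/D))*14)/8 = 7 + ((D + (6/D + V/D))*14)/8 = 7 + ((D + 6/D + V/D)*14)/8 = 7 + (14*D + 84/D + 14*V/D)/8 = 7 + (7*D/4 + 21/(2*D) + 7*V/(4*D)) = 7 + 7*D/4 + 21/(2*D) + 7*V/(4*D))
(I(-174, 128 - 1*(-83)) + 265831)/(347419 + 306255) = ((7/4)*(6 + (128 - 1*(-83)) - 174*(4 - 174))/(-174) + 265831)/(347419 + 306255) = ((7/4)*(-1/174)*(6 + (128 + 83) - 174*(-170)) + 265831)/653674 = ((7/4)*(-1/174)*(6 + 211 + 29580) + 265831)*(1/653674) = ((7/4)*(-1/174)*29797 + 265831)*(1/653674) = (-208579/696 + 265831)*(1/653674) = (184809797/696)*(1/653674) = 184809797/454957104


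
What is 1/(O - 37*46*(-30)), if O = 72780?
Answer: 1/123840 ≈ 8.0749e-6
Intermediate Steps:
1/(O - 37*46*(-30)) = 1/(72780 - 37*46*(-30)) = 1/(72780 - 1702*(-30)) = 1/(72780 + 51060) = 1/123840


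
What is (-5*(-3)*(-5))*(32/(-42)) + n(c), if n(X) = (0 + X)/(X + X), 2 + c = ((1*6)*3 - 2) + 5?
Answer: 807/14 ≈ 57.643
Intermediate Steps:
c = 19 (c = -2 + (((1*6)*3 - 2) + 5) = -2 + ((6*3 - 2) + 5) = -2 + ((18 - 2) + 5) = -2 + (16 + 5) = -2 + 21 = 19)
n(X) = ½ (n(X) = X/((2*X)) = X*(1/(2*X)) = ½)
(-5*(-3)*(-5))*(32/(-42)) + n(c) = (-5*(-3)*(-5))*(32/(-42)) + ½ = (15*(-5))*(32*(-1/42)) + ½ = -75*(-16/21) + ½ = 400/7 + ½ = 807/14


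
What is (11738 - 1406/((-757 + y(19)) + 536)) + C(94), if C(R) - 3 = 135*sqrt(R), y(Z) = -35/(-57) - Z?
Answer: 160286087/13645 + 135*sqrt(94) ≈ 13056.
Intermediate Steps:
y(Z) = 35/57 - Z (y(Z) = -35*(-1/57) - Z = 35/57 - Z)
C(R) = 3 + 135*sqrt(R)
(11738 - 1406/((-757 + y(19)) + 536)) + C(94) = (11738 - 1406/((-757 + (35/57 - 1*19)) + 536)) + (3 + 135*sqrt(94)) = (11738 - 1406/((-757 + (35/57 - 19)) + 536)) + (3 + 135*sqrt(94)) = (11738 - 1406/((-757 - 1048/57) + 536)) + (3 + 135*sqrt(94)) = (11738 - 1406/(-44197/57 + 536)) + (3 + 135*sqrt(94)) = (11738 - 1406/(-13645/57)) + (3 + 135*sqrt(94)) = (11738 - 1406*(-57/13645)) + (3 + 135*sqrt(94)) = (11738 + 80142/13645) + (3 + 135*sqrt(94)) = 160245152/13645 + (3 + 135*sqrt(94)) = 160286087/13645 + 135*sqrt(94)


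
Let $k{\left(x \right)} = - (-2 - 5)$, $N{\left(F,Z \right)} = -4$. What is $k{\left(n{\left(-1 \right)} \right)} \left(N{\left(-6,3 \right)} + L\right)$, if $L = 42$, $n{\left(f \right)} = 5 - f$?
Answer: $266$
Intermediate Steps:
$k{\left(x \right)} = 7$ ($k{\left(x \right)} = \left(-1\right) \left(-7\right) = 7$)
$k{\left(n{\left(-1 \right)} \right)} \left(N{\left(-6,3 \right)} + L\right) = 7 \left(-4 + 42\right) = 7 \cdot 38 = 266$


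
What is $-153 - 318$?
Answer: $-471$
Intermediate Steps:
$-153 - 318 = -471$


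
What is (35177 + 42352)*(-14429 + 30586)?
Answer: 1252636053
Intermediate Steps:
(35177 + 42352)*(-14429 + 30586) = 77529*16157 = 1252636053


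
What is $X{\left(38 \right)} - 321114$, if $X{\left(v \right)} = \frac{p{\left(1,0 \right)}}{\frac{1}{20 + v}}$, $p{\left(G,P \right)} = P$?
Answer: $-321114$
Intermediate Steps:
$X{\left(v \right)} = 0$ ($X{\left(v \right)} = \frac{0}{\frac{1}{20 + v}} = 0 \left(20 + v\right) = 0$)
$X{\left(38 \right)} - 321114 = 0 - 321114 = -321114$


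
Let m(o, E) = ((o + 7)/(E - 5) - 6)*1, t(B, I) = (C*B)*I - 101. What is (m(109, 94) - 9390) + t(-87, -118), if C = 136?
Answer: 123414547/89 ≈ 1.3867e+6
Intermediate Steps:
t(B, I) = -101 + 136*B*I (t(B, I) = (136*B)*I - 101 = 136*B*I - 101 = -101 + 136*B*I)
m(o, E) = -6 + (7 + o)/(-5 + E) (m(o, E) = ((7 + o)/(-5 + E) - 6)*1 = (-6 + (7 + o)/(-5 + E))*1 = -6 + (7 + o)/(-5 + E))
(m(109, 94) - 9390) + t(-87, -118) = ((37 + 109 - 6*94)/(-5 + 94) - 9390) + (-101 + 136*(-87)*(-118)) = ((37 + 109 - 564)/89 - 9390) + (-101 + 1396176) = ((1/89)*(-418) - 9390) + 1396075 = (-418/89 - 9390) + 1396075 = -836128/89 + 1396075 = 123414547/89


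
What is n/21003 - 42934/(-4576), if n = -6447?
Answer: 145373555/16018288 ≈ 9.0755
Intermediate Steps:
n/21003 - 42934/(-4576) = -6447/21003 - 42934/(-4576) = -6447*1/21003 - 42934*(-1/4576) = -2149/7001 + 21467/2288 = 145373555/16018288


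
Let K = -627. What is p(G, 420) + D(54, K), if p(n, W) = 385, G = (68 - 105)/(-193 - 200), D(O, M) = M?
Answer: -242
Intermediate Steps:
G = 37/393 (G = -37/(-393) = -37*(-1/393) = 37/393 ≈ 0.094148)
p(G, 420) + D(54, K) = 385 - 627 = -242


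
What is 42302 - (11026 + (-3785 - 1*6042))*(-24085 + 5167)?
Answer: 22724984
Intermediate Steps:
42302 - (11026 + (-3785 - 1*6042))*(-24085 + 5167) = 42302 - (11026 + (-3785 - 6042))*(-18918) = 42302 - (11026 - 9827)*(-18918) = 42302 - 1199*(-18918) = 42302 - 1*(-22682682) = 42302 + 22682682 = 22724984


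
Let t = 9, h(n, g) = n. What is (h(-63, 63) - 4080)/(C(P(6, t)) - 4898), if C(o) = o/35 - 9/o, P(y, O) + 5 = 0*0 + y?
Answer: 48335/57248 ≈ 0.84431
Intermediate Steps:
P(y, O) = -5 + y (P(y, O) = -5 + (0*0 + y) = -5 + (0 + y) = -5 + y)
C(o) = -9/o + o/35 (C(o) = o*(1/35) - 9/o = o/35 - 9/o = -9/o + o/35)
(h(-63, 63) - 4080)/(C(P(6, t)) - 4898) = (-63 - 4080)/((-9/(-5 + 6) + (-5 + 6)/35) - 4898) = -4143/((-9/1 + (1/35)*1) - 4898) = -4143/((-9*1 + 1/35) - 4898) = -4143/((-9 + 1/35) - 4898) = -4143/(-314/35 - 4898) = -4143/(-171744/35) = -4143*(-35/171744) = 48335/57248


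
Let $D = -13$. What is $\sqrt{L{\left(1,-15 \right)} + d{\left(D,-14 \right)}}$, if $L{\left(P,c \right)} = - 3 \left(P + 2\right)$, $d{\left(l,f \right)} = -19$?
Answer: $2 i \sqrt{7} \approx 5.2915 i$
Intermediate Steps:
$L{\left(P,c \right)} = -6 - 3 P$ ($L{\left(P,c \right)} = - 3 \left(2 + P\right) = -6 - 3 P$)
$\sqrt{L{\left(1,-15 \right)} + d{\left(D,-14 \right)}} = \sqrt{\left(-6 - 3\right) - 19} = \sqrt{-9 - 19} = \sqrt{-28} = 2 i \sqrt{7}$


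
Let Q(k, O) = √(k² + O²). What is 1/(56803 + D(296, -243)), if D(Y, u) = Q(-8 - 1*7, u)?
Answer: 56803/3226521535 - 3*√6586/3226521535 ≈ 1.7530e-5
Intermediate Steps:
Q(k, O) = √(O² + k²)
D(Y, u) = √(225 + u²) (D(Y, u) = √(u² + (-8 - 1*7)²) = √(u² + (-8 - 7)²) = √(u² + (-15)²) = √(u² + 225) = √(225 + u²))
1/(56803 + D(296, -243)) = 1/(56803 + √(225 + (-243)²)) = 1/(56803 + √(225 + 59049)) = 1/(56803 + √59274) = 1/(56803 + 3*√6586)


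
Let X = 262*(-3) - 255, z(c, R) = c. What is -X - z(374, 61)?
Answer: 667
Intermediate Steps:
X = -1041 (X = -786 - 255 = -1041)
-X - z(374, 61) = -1*(-1041) - 1*374 = 1041 - 374 = 667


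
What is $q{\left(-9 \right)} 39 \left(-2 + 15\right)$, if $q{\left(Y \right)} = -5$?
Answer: $-2535$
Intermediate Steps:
$q{\left(-9 \right)} 39 \left(-2 + 15\right) = \left(-5\right) 39 \left(-2 + 15\right) = \left(-195\right) 13 = -2535$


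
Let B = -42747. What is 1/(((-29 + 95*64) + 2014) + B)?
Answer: -1/34682 ≈ -2.8833e-5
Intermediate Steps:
1/(((-29 + 95*64) + 2014) + B) = 1/(((-29 + 95*64) + 2014) - 42747) = 1/(((-29 + 6080) + 2014) - 42747) = 1/((6051 + 2014) - 42747) = 1/(8065 - 42747) = 1/(-34682) = -1/34682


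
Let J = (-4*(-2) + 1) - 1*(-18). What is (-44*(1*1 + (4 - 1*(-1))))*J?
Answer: -7128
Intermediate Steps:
J = 27 (J = (8 + 1) + 18 = 9 + 18 = 27)
(-44*(1*1 + (4 - 1*(-1))))*J = -44*(1*1 + (4 - 1*(-1)))*27 = -44*(1 + (4 + 1))*27 = -44*(1 + 5)*27 = -44*6*27 = -264*27 = -7128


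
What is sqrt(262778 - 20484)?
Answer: sqrt(242294) ≈ 492.23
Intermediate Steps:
sqrt(262778 - 20484) = sqrt(242294)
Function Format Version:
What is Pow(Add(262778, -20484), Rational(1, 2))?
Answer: Pow(242294, Rational(1, 2)) ≈ 492.23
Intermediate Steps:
Pow(Add(262778, -20484), Rational(1, 2)) = Pow(242294, Rational(1, 2))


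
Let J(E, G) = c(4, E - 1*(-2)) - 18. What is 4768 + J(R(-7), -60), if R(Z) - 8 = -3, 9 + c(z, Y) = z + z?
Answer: 4749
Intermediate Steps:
c(z, Y) = -9 + 2*z (c(z, Y) = -9 + (z + z) = -9 + 2*z)
R(Z) = 5 (R(Z) = 8 - 3 = 5)
J(E, G) = -19 (J(E, G) = (-9 + 2*4) - 18 = (-9 + 8) - 18 = -1 - 18 = -19)
4768 + J(R(-7), -60) = 4768 - 19 = 4749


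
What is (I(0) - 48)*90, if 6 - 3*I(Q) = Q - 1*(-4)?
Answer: -4260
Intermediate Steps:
I(Q) = ⅔ - Q/3 (I(Q) = 2 - (Q - 1*(-4))/3 = 2 - (Q + 4)/3 = 2 - (4 + Q)/3 = 2 + (-4/3 - Q/3) = ⅔ - Q/3)
(I(0) - 48)*90 = ((⅔ - ⅓*0) - 48)*90 = ((⅔ + 0) - 48)*90 = (⅔ - 48)*90 = -142/3*90 = -4260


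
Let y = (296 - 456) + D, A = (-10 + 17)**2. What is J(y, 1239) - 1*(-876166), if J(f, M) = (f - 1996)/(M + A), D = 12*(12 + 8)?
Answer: 282124973/322 ≈ 8.7616e+5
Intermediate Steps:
A = 49 (A = 7**2 = 49)
D = 240 (D = 12*20 = 240)
y = 80 (y = (296 - 456) + 240 = -160 + 240 = 80)
J(f, M) = (-1996 + f)/(49 + M) (J(f, M) = (f - 1996)/(M + 49) = (-1996 + f)/(49 + M))
J(y, 1239) - 1*(-876166) = (-1996 + 80)/(49 + 1239) - 1*(-876166) = -1916/1288 + 876166 = (1/1288)*(-1916) + 876166 = -479/322 + 876166 = 282124973/322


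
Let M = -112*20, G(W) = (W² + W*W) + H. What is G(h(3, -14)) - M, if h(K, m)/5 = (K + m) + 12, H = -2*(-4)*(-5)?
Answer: 2250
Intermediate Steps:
H = -40 (H = 8*(-5) = -40)
h(K, m) = 60 + 5*K + 5*m (h(K, m) = 5*((K + m) + 12) = 5*(12 + K + m) = 60 + 5*K + 5*m)
G(W) = -40 + 2*W² (G(W) = (W² + W*W) - 40 = (W² + W²) - 40 = 2*W² - 40 = -40 + 2*W²)
M = -2240
G(h(3, -14)) - M = (-40 + 2*(60 + 5*3 + 5*(-14))²) - 1*(-2240) = (-40 + 2*(60 + 15 - 70)²) + 2240 = (-40 + 2*5²) + 2240 = (-40 + 2*25) + 2240 = (-40 + 50) + 2240 = 10 + 2240 = 2250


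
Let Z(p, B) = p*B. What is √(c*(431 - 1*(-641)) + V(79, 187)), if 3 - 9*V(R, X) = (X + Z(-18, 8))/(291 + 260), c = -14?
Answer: 7*I*√836879738/1653 ≈ 122.51*I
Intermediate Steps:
Z(p, B) = B*p
V(R, X) = 599/1653 - X/4959 (V(R, X) = ⅓ - (X + 8*(-18))/(9*(291 + 260)) = ⅓ - (X - 144)/(9*551) = ⅓ - (-144 + X)/(9*551) = ⅓ - (-144/551 + X/551)/9 = ⅓ + (16/551 - X/4959) = 599/1653 - X/4959)
√(c*(431 - 1*(-641)) + V(79, 187)) = √(-14*(431 - 1*(-641)) + (599/1653 - 1/4959*187)) = √(-14*(431 + 641) + (599/1653 - 187/4959)) = √(-14*1072 + 1610/4959) = √(-15008 + 1610/4959) = √(-74423062/4959) = 7*I*√836879738/1653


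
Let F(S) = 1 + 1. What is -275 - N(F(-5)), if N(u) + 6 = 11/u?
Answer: -549/2 ≈ -274.50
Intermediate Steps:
F(S) = 2
N(u) = -6 + 11/u
-275 - N(F(-5)) = -275 - (-6 + 11/2) = -275 - 1*(-½) = -275 + ½ = -549/2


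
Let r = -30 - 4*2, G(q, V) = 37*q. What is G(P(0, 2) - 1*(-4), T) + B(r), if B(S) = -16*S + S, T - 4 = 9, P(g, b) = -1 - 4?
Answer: 533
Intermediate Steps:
P(g, b) = -5
T = 13 (T = 4 + 9 = 13)
r = -38 (r = -30 - 1*8 = -30 - 8 = -38)
B(S) = -15*S
G(P(0, 2) - 1*(-4), T) + B(r) = 37*(-5 - 1*(-4)) - 15*(-38) = 37*(-5 + 4) + 570 = 37*(-1) + 570 = -37 + 570 = 533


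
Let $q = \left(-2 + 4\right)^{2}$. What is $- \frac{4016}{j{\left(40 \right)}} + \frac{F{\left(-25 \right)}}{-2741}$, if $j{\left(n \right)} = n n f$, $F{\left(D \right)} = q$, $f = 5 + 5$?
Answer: $- \frac{691991}{2741000} \approx -0.25246$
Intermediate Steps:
$q = 4$ ($q = 2^{2} = 4$)
$f = 10$
$F{\left(D \right)} = 4$
$j{\left(n \right)} = 10 n^{2}$ ($j{\left(n \right)} = n n 10 = n^{2} \cdot 10 = 10 n^{2}$)
$- \frac{4016}{j{\left(40 \right)}} + \frac{F{\left(-25 \right)}}{-2741} = - \frac{4016}{10 \cdot 40^{2}} + \frac{4}{-2741} = - \frac{4016}{10 \cdot 1600} + 4 \left(- \frac{1}{2741}\right) = - \frac{4016}{16000} - \frac{4}{2741} = \left(-4016\right) \frac{1}{16000} - \frac{4}{2741} = - \frac{251}{1000} - \frac{4}{2741} = - \frac{691991}{2741000}$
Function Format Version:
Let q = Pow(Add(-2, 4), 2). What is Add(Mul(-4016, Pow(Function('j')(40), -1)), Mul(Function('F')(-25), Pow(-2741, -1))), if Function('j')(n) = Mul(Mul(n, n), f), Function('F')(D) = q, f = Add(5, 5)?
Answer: Rational(-691991, 2741000) ≈ -0.25246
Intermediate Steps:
q = 4 (q = Pow(2, 2) = 4)
f = 10
Function('F')(D) = 4
Function('j')(n) = Mul(10, Pow(n, 2)) (Function('j')(n) = Mul(Mul(n, n), 10) = Mul(Pow(n, 2), 10) = Mul(10, Pow(n, 2)))
Add(Mul(-4016, Pow(Function('j')(40), -1)), Mul(Function('F')(-25), Pow(-2741, -1))) = Add(Mul(-4016, Pow(Mul(10, Pow(40, 2)), -1)), Mul(4, Pow(-2741, -1))) = Add(Mul(-4016, Pow(Mul(10, 1600), -1)), Mul(4, Rational(-1, 2741))) = Add(Mul(-4016, Pow(16000, -1)), Rational(-4, 2741)) = Add(Mul(-4016, Rational(1, 16000)), Rational(-4, 2741)) = Add(Rational(-251, 1000), Rational(-4, 2741)) = Rational(-691991, 2741000)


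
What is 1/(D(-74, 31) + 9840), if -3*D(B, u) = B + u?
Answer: 3/29563 ≈ 0.00010148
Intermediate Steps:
D(B, u) = -B/3 - u/3 (D(B, u) = -(B + u)/3 = -B/3 - u/3)
1/(D(-74, 31) + 9840) = 1/((-⅓*(-74) - ⅓*31) + 9840) = 1/((74/3 - 31/3) + 9840) = 1/(43/3 + 9840) = 1/(29563/3) = 3/29563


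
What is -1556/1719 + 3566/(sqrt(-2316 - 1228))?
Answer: -1556/1719 - 1783*I*sqrt(886)/886 ≈ -0.90518 - 59.901*I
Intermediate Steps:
-1556/1719 + 3566/(sqrt(-2316 - 1228)) = -1556*1/1719 + 3566/(sqrt(-3544)) = -1556/1719 + 3566/((2*I*sqrt(886))) = -1556/1719 + 3566*(-I*sqrt(886)/1772) = -1556/1719 - 1783*I*sqrt(886)/886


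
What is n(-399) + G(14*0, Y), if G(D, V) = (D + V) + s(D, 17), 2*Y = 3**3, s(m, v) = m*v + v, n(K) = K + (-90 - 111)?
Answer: -1139/2 ≈ -569.50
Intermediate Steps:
n(K) = -201 + K (n(K) = K - 201 = -201 + K)
s(m, v) = v + m*v
Y = 27/2 (Y = (1/2)*3**3 = (1/2)*27 = 27/2 ≈ 13.500)
G(D, V) = 17 + V + 18*D (G(D, V) = (D + V) + 17*(1 + D) = (D + V) + (17 + 17*D) = 17 + V + 18*D)
n(-399) + G(14*0, Y) = (-201 - 399) + (17 + 27/2 + 18*(14*0)) = -600 + (17 + 27/2 + 18*0) = -600 + (17 + 27/2 + 0) = -600 + 61/2 = -1139/2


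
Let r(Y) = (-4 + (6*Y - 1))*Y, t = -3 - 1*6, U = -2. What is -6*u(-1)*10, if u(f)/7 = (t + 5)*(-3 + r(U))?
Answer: 52080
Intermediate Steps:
t = -9 (t = -3 - 6 = -9)
r(Y) = Y*(-5 + 6*Y) (r(Y) = (-4 + (-1 + 6*Y))*Y = (-5 + 6*Y)*Y = Y*(-5 + 6*Y))
u(f) = -868 (u(f) = 7*((-9 + 5)*(-3 - 2*(-5 + 6*(-2)))) = 7*(-4*(-3 - 2*(-5 - 12))) = 7*(-4*(-3 - 2*(-17))) = 7*(-4*(-3 + 34)) = 7*(-4*31) = 7*(-124) = -868)
-6*u(-1)*10 = -6*(-868)*10 = 5208*10 = 52080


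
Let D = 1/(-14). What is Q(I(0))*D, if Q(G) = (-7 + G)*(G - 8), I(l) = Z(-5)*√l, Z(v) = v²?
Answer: -4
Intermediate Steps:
D = -1/14 ≈ -0.071429
I(l) = 25*√l (I(l) = (-5)²*√l = 25*√l)
Q(G) = (-8 + G)*(-7 + G) (Q(G) = (-7 + G)*(-8 + G) = (-8 + G)*(-7 + G))
Q(I(0))*D = (56 + (25*√0)² - 375*√0)*(-1/14) = (56 + (25*0)² - 375*0)*(-1/14) = (56 + 0² - 15*0)*(-1/14) = (56 + 0 + 0)*(-1/14) = 56*(-1/14) = -4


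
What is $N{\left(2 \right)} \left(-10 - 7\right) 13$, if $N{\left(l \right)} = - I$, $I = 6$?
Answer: $1326$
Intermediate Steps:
$N{\left(l \right)} = -6$ ($N{\left(l \right)} = \left(-1\right) 6 = -6$)
$N{\left(2 \right)} \left(-10 - 7\right) 13 = - 6 \left(-10 - 7\right) 13 = \left(-6\right) \left(-17\right) 13 = 102 \cdot 13 = 1326$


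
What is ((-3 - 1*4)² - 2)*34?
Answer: 1598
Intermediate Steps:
((-3 - 1*4)² - 2)*34 = ((-3 - 4)² - 2)*34 = ((-7)² - 2)*34 = (49 - 2)*34 = 47*34 = 1598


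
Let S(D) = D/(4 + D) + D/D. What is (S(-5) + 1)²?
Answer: 49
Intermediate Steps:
S(D) = 1 + D/(4 + D) (S(D) = D/(4 + D) + 1 = 1 + D/(4 + D))
(S(-5) + 1)² = (2*(2 - 5)/(4 - 5) + 1)² = (2*(-3)/(-1) + 1)² = (2*(-1)*(-3) + 1)² = (6 + 1)² = 7² = 49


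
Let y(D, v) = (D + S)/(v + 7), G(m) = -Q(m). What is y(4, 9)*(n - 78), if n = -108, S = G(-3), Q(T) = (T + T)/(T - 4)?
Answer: -1023/28 ≈ -36.536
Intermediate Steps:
Q(T) = 2*T/(-4 + T) (Q(T) = (2*T)/(-4 + T) = 2*T/(-4 + T))
G(m) = -2*m/(-4 + m)
S = -6/7 (S = -2*(-3)/(-4 - 3) = -2*(-3)/(-7) = -2*(-3)*(-⅐) = -6/7 ≈ -0.85714)
y(D, v) = (-6/7 + D)/(7 + v) (y(D, v) = (D - 6/7)/(v + 7) = (-6/7 + D)/(7 + v))
y(4, 9)*(n - 78) = ((-6/7 + 4)/(7 + 9))*(-108 - 78) = ((22/7)/16)*(-186) = ((1/16)*(22/7))*(-186) = (11/56)*(-186) = -1023/28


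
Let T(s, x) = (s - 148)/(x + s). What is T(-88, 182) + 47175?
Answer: 2217107/47 ≈ 47173.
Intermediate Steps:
T(s, x) = (-148 + s)/(s + x)
T(-88, 182) + 47175 = (-148 - 88)/(-88 + 182) + 47175 = -236/94 + 47175 = (1/94)*(-236) + 47175 = -118/47 + 47175 = 2217107/47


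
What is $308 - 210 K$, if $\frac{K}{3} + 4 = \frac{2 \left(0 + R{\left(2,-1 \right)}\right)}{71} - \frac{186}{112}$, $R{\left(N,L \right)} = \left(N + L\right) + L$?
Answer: $\frac{15497}{4} \approx 3874.3$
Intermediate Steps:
$R{\left(N,L \right)} = N + 2 L$ ($R{\left(N,L \right)} = \left(L + N\right) + L = N + 2 L$)
$K = - \frac{951}{56}$ ($K = -12 + 3 \left(\frac{2 \left(0 + \left(2 + 2 \left(-1\right)\right)\right)}{71} - \frac{186}{112}\right) = -12 + 3 \left(2 \left(0 + \left(2 - 2\right)\right) \frac{1}{71} - \frac{93}{56}\right) = -12 + 3 \left(2 \left(0 + 0\right) \frac{1}{71} - \frac{93}{56}\right) = -12 + 3 \left(2 \cdot 0 \cdot \frac{1}{71} - \frac{93}{56}\right) = -12 + 3 \left(0 \cdot \frac{1}{71} - \frac{93}{56}\right) = -12 + 3 \left(0 - \frac{93}{56}\right) = -12 + 3 \left(- \frac{93}{56}\right) = -12 - \frac{279}{56} = - \frac{951}{56} \approx -16.982$)
$308 - 210 K = 308 - - \frac{14265}{4} = 308 + \frac{14265}{4} = \frac{15497}{4}$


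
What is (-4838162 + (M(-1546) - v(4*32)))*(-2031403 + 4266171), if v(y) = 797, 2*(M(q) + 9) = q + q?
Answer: -10817425790752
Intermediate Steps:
M(q) = -9 + q (M(q) = -9 + (q + q)/2 = -9 + (2*q)/2 = -9 + q)
(-4838162 + (M(-1546) - v(4*32)))*(-2031403 + 4266171) = (-4838162 + ((-9 - 1546) - 1*797))*(-2031403 + 4266171) = (-4838162 + (-1555 - 797))*2234768 = (-4838162 - 2352)*2234768 = -4840514*2234768 = -10817425790752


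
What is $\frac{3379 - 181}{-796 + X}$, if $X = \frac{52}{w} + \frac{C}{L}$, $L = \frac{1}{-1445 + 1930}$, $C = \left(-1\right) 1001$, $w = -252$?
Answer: $- \frac{100737}{15317858} \approx -0.0065764$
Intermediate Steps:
$C = -1001$
$L = \frac{1}{485} \approx 0.0020619$
$X = - \frac{30585568}{63}$ ($X = \frac{52}{-252} - 1001 \frac{1}{\frac{1}{485}} = 52 \left(- \frac{1}{252}\right) - 485485 = - \frac{13}{63} - 485485 = - \frac{30585568}{63} \approx -4.8549 \cdot 10^{5}$)
$\frac{3379 - 181}{-796 + X} = \frac{3379 - 181}{-796 - \frac{30585568}{63}} = \frac{3198}{- \frac{30635716}{63}} = 3198 \left(- \frac{63}{30635716}\right) = - \frac{100737}{15317858}$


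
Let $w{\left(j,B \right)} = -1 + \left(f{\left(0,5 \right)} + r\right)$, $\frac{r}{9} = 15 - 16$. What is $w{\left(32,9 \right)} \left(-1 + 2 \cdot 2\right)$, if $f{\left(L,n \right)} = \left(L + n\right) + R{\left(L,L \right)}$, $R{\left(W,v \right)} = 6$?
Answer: $3$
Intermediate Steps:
$r = -9$ ($r = 9 \left(15 - 16\right) = 9 \left(-1\right) = -9$)
$f{\left(L,n \right)} = 6 + L + n$ ($f{\left(L,n \right)} = \left(L + n\right) + 6 = 6 + L + n$)
$w{\left(j,B \right)} = 1$ ($w{\left(j,B \right)} = -1 + \left(\left(6 + 0 + 5\right) - 9\right) = -1 + \left(11 - 9\right) = -1 + 2 = 1$)
$w{\left(32,9 \right)} \left(-1 + 2 \cdot 2\right) = 1 \left(-1 + 2 \cdot 2\right) = 1 \left(-1 + 4\right) = 1 \cdot 3 = 3$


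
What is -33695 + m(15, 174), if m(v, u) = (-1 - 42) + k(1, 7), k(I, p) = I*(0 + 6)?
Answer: -33732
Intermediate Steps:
k(I, p) = 6*I (k(I, p) = I*6 = 6*I)
m(v, u) = -37 (m(v, u) = (-1 - 42) + 6*1 = -43 + 6 = -37)
-33695 + m(15, 174) = -33695 - 37 = -33732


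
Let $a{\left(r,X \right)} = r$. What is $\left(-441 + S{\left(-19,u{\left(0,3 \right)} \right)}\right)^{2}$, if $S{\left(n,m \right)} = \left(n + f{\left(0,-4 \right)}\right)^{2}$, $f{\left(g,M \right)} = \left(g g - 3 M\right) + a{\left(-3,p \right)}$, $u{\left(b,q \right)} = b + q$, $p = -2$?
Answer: $116281$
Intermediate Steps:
$f{\left(g,M \right)} = -3 + g^{2} - 3 M$ ($f{\left(g,M \right)} = \left(g g - 3 M\right) - 3 = \left(g^{2} - 3 M\right) - 3 = -3 + g^{2} - 3 M$)
$S{\left(n,m \right)} = \left(9 + n\right)^{2}$ ($S{\left(n,m \right)} = \left(n - \left(-9 + 0\right)\right)^{2} = \left(n + \left(-3 + 0 + 12\right)\right)^{2} = \left(n + 9\right)^{2} = \left(9 + n\right)^{2}$)
$\left(-441 + S{\left(-19,u{\left(0,3 \right)} \right)}\right)^{2} = \left(-441 + \left(9 - 19\right)^{2}\right)^{2} = \left(-441 + \left(-10\right)^{2}\right)^{2} = \left(-441 + 100\right)^{2} = \left(-341\right)^{2} = 116281$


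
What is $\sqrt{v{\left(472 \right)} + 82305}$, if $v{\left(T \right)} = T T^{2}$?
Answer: $\sqrt{105236353} \approx 10258.0$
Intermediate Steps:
$v{\left(T \right)} = T^{3}$
$\sqrt{v{\left(472 \right)} + 82305} = \sqrt{472^{3} + 82305} = \sqrt{105154048 + 82305} = \sqrt{105236353}$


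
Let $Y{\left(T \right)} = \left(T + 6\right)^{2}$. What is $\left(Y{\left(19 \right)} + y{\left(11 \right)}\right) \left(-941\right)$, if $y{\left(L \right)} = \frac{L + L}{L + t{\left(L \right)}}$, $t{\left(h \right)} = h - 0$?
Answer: $-589066$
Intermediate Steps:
$t{\left(h \right)} = h$ ($t{\left(h \right)} = h + 0 = h$)
$Y{\left(T \right)} = \left(6 + T\right)^{2}$
$y{\left(L \right)} = 1$ ($y{\left(L \right)} = \frac{L + L}{L + L} = \frac{2 L}{2 L} = 2 L \frac{1}{2 L} = 1$)
$\left(Y{\left(19 \right)} + y{\left(11 \right)}\right) \left(-941\right) = \left(\left(6 + 19\right)^{2} + 1\right) \left(-941\right) = \left(25^{2} + 1\right) \left(-941\right) = \left(625 + 1\right) \left(-941\right) = 626 \left(-941\right) = -589066$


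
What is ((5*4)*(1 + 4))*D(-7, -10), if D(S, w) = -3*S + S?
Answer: 1400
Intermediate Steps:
D(S, w) = -2*S
((5*4)*(1 + 4))*D(-7, -10) = ((5*4)*(1 + 4))*(-2*(-7)) = (20*5)*14 = 100*14 = 1400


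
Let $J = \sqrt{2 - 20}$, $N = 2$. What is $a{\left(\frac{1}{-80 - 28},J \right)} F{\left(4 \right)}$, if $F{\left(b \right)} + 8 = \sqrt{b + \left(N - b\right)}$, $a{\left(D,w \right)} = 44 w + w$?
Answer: $i \left(270 - 1080 \sqrt{2}\right) \approx - 1257.4 i$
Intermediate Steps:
$J = 3 i \sqrt{2}$ ($J = \sqrt{-18} = 3 i \sqrt{2} \approx 4.2426 i$)
$a{\left(D,w \right)} = 45 w$
$F{\left(b \right)} = -8 + \sqrt{2}$ ($F{\left(b \right)} = -8 + \sqrt{b - \left(-2 + b\right)} = -8 + \sqrt{2}$)
$a{\left(\frac{1}{-80 - 28},J \right)} F{\left(4 \right)} = 45 \cdot 3 i \sqrt{2} \left(-8 + \sqrt{2}\right) = 135 i \sqrt{2} \left(-8 + \sqrt{2}\right)$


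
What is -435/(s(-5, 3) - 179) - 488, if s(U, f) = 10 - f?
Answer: -83501/172 ≈ -485.47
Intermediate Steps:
-435/(s(-5, 3) - 179) - 488 = -435/((10 - 1*3) - 179) - 488 = -435/((10 - 3) - 179) - 488 = -435/(7 - 179) - 488 = -435/(-172) - 488 = -1/172*(-435) - 488 = 435/172 - 488 = -83501/172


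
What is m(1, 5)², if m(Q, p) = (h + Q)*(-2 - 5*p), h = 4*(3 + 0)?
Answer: 123201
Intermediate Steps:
h = 12 (h = 4*3 = 12)
m(Q, p) = (-2 - 5*p)*(12 + Q) (m(Q, p) = (12 + Q)*(-2 - 5*p) = (-2 - 5*p)*(12 + Q))
m(1, 5)² = (-24 - 60*5 - 2*1 - 5*1*5)² = (-24 - 300 - 2 - 25)² = (-351)² = 123201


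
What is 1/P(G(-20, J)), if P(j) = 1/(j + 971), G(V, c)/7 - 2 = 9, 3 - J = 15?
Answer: 1048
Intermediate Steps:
J = -12 (J = 3 - 1*15 = 3 - 15 = -12)
G(V, c) = 77 (G(V, c) = 14 + 7*9 = 14 + 63 = 77)
P(j) = 1/(971 + j)
1/P(G(-20, J)) = 1/(1/(971 + 77)) = 1/(1/1048) = 1048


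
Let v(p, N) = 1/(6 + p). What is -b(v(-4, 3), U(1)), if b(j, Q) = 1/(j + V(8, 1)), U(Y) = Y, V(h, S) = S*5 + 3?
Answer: -2/17 ≈ -0.11765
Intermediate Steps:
V(h, S) = 3 + 5*S (V(h, S) = 5*S + 3 = 3 + 5*S)
b(j, Q) = 1/(8 + j) (b(j, Q) = 1/(j + (3 + 5*1)) = 1/(j + (3 + 5)) = 1/(j + 8) = 1/(8 + j))
-b(v(-4, 3), U(1)) = -1/(8 + 1/(6 - 4)) = -1/(8 + 1/2) = -1/17/2 = -1*2/17 = -2/17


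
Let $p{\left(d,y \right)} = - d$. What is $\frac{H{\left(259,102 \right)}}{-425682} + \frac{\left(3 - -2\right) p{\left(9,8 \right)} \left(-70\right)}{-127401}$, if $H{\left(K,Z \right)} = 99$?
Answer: $- \frac{50130037}{2008604166} \approx -0.024958$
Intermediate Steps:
$\frac{H{\left(259,102 \right)}}{-425682} + \frac{\left(3 - -2\right) p{\left(9,8 \right)} \left(-70\right)}{-127401} = \frac{99}{-425682} + \frac{\left(3 - -2\right) \left(\left(-1\right) 9\right) \left(-70\right)}{-127401} = 99 \left(- \frac{1}{425682}\right) + \left(3 + 2\right) \left(-9\right) \left(-70\right) \left(- \frac{1}{127401}\right) = - \frac{11}{47298} + 5 \left(-9\right) \left(-70\right) \left(- \frac{1}{127401}\right) = - \frac{11}{47298} + \left(-45\right) \left(-70\right) \left(- \frac{1}{127401}\right) = - \frac{11}{47298} + 3150 \left(- \frac{1}{127401}\right) = - \frac{11}{47298} - \frac{1050}{42467} = - \frac{50130037}{2008604166}$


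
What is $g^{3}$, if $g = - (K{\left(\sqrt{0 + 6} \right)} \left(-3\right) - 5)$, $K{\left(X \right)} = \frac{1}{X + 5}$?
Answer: $\frac{1348820}{6859} - \frac{109062 \sqrt{6}}{6859} \approx 157.7$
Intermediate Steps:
$K{\left(X \right)} = \frac{1}{5 + X}$
$g = 5 + \frac{3}{5 + \sqrt{6}}$ ($g = - (\frac{1}{5 + \sqrt{0 + 6}} \left(-3\right) - 5) = - (\frac{1}{5 + \sqrt{6}} \left(-3\right) - 5) = - (- \frac{3}{5 + \sqrt{6}} - 5) = - (-5 - \frac{3}{5 + \sqrt{6}}) = 5 + \frac{3}{5 + \sqrt{6}} \approx 5.4027$)
$g^{3} = \left(\frac{110}{19} - \frac{3 \sqrt{6}}{19}\right)^{3}$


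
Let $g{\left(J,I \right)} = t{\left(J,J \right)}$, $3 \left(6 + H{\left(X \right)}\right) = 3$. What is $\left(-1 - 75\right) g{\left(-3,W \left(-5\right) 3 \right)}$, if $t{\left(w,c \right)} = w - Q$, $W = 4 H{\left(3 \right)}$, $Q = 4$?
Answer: $532$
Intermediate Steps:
$H{\left(X \right)} = -5$ ($H{\left(X \right)} = -6 + \frac{1}{3} \cdot 3 = -6 + 1 = -5$)
$W = -20$ ($W = 4 \left(-5\right) = -20$)
$t{\left(w,c \right)} = -4 + w$ ($t{\left(w,c \right)} = w - 4 = -4 + w$)
$g{\left(J,I \right)} = -4 + J$
$\left(-1 - 75\right) g{\left(-3,W \left(-5\right) 3 \right)} = \left(-1 - 75\right) \left(-4 - 3\right) = \left(-76\right) \left(-7\right) = 532$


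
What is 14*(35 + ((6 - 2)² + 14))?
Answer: 910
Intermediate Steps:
14*(35 + ((6 - 2)² + 14)) = 14*(35 + (4² + 14)) = 14*(35 + (16 + 14)) = 14*(35 + 30) = 14*65 = 910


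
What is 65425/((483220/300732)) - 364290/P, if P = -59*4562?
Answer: 132399123747690/3251563219 ≈ 40719.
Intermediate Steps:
P = -269158
65425/((483220/300732)) - 364290/P = 65425/((483220/300732)) - 364290/(-269158) = 65425/((483220*(1/300732))) - 364290*(-1/269158) = 65425/(120805/75183) + 182145/134579 = 65425*(75183/120805) + 182145/134579 = 983769555/24161 + 182145/134579 = 132399123747690/3251563219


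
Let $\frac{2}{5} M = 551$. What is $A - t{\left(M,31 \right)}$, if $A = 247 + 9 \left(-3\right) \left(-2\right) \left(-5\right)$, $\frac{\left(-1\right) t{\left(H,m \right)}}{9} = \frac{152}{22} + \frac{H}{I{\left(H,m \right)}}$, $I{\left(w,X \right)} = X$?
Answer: $\frac{299467}{682} \approx 439.1$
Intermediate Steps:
$M = \frac{2755}{2}$ ($M = \frac{5}{2} \cdot 551 = \frac{2755}{2} \approx 1377.5$)
$t{\left(H,m \right)} = - \frac{684}{11} - \frac{9 H}{m}$ ($t{\left(H,m \right)} = - 9 \left(\frac{152}{22} + \frac{H}{m}\right) = - 9 \left(152 \cdot \frac{1}{22} + \frac{H}{m}\right) = - 9 \left(\frac{76}{11} + \frac{H}{m}\right) = - \frac{684}{11} - \frac{9 H}{m}$)
$A = -23$ ($A = 247 + 9 \cdot 6 \left(-5\right) = 247 + 9 \left(-30\right) = 247 - 270 = -23$)
$A - t{\left(M,31 \right)} = -23 - \left(- \frac{684}{11} - \frac{24795}{2 \cdot 31}\right) = -23 - \left(- \frac{684}{11} - \frac{24795}{2} \cdot \frac{1}{31}\right) = -23 - \left(- \frac{684}{11} - \frac{24795}{62}\right) = -23 - - \frac{315153}{682} = -23 + \frac{315153}{682} = \frac{299467}{682}$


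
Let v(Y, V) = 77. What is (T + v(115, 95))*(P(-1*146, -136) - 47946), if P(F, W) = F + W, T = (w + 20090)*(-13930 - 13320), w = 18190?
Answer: 50308069926444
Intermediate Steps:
T = -1043130000 (T = (18190 + 20090)*(-13930 - 13320) = 38280*(-27250) = -1043130000)
(T + v(115, 95))*(P(-1*146, -136) - 47946) = (-1043130000 + 77)*((-1*146 - 136) - 47946) = -1043129923*((-146 - 136) - 47946) = -1043129923*(-282 - 47946) = -1043129923*(-48228) = 50308069926444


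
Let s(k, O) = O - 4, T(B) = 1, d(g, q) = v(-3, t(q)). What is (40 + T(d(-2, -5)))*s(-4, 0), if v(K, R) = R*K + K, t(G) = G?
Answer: -164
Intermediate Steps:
v(K, R) = K + K*R (v(K, R) = K*R + K = K + K*R)
d(g, q) = -3 - 3*q (d(g, q) = -3*(1 + q) = -3 - 3*q)
s(k, O) = -4 + O
(40 + T(d(-2, -5)))*s(-4, 0) = (40 + 1)*(-4 + 0) = 41*(-4) = -164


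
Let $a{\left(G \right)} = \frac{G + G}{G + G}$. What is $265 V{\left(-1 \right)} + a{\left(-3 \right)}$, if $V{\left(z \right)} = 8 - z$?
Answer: $2386$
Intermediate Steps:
$a{\left(G \right)} = 1$ ($a{\left(G \right)} = \frac{2 G}{2 G} = 2 G \frac{1}{2 G} = 1$)
$265 V{\left(-1 \right)} + a{\left(-3 \right)} = 265 \left(8 - -1\right) + 1 = 265 \left(8 + 1\right) + 1 = 265 \cdot 9 + 1 = 2385 + 1 = 2386$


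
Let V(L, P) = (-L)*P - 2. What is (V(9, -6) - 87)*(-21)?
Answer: 735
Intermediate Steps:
V(L, P) = -2 - L*P (V(L, P) = -L*P - 2 = -2 - L*P)
(V(9, -6) - 87)*(-21) = ((-2 - 1*9*(-6)) - 87)*(-21) = ((-2 + 54) - 87)*(-21) = (52 - 87)*(-21) = -35*(-21) = 735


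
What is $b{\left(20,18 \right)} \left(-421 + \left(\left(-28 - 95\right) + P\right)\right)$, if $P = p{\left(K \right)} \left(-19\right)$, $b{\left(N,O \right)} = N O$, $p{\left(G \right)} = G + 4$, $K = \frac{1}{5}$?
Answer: $-224568$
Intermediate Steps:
$K = \frac{1}{5} \approx 0.2$
$p{\left(G \right)} = 4 + G$
$P = - \frac{399}{5}$ ($P = \left(4 + \frac{1}{5}\right) \left(-19\right) = \frac{21}{5} \left(-19\right) = - \frac{399}{5} \approx -79.8$)
$b{\left(20,18 \right)} \left(-421 + \left(\left(-28 - 95\right) + P\right)\right) = 20 \cdot 18 \left(-421 - \frac{1014}{5}\right) = 360 \left(-421 - \frac{1014}{5}\right) = 360 \left(- \frac{3119}{5}\right) = -224568$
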